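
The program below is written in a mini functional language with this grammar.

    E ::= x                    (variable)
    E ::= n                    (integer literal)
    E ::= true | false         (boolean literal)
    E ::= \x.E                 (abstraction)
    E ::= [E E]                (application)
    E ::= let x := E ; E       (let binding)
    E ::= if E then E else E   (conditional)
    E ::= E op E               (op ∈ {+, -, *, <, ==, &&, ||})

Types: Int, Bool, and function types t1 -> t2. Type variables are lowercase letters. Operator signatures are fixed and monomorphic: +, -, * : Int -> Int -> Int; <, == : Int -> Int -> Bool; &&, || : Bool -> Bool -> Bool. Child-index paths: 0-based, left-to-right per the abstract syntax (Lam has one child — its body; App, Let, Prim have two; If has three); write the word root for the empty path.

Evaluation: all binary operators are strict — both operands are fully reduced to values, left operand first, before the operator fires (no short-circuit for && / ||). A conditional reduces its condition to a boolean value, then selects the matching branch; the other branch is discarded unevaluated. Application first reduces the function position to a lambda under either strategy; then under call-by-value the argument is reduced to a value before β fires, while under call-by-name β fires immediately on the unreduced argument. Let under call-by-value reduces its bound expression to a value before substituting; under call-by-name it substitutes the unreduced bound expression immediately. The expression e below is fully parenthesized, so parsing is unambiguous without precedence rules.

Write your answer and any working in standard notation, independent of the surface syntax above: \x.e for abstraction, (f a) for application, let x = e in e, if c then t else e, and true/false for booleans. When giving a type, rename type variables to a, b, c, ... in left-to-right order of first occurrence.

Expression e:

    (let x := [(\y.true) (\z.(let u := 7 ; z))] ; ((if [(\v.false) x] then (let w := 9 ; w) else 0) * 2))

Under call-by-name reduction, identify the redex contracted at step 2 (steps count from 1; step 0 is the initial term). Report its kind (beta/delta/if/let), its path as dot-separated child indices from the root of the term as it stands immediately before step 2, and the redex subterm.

Working:
step 0: (let x = ((\y.true) (\z.(let u = 7 in z))) in ((if ((\v.false) x) then (let w = 9 in w) else 0) * 2))
step 1: [let@root] ((if ((\v.false) ((\y.true) (\z.(let u = 7 in z)))) then (let w = 9 in w) else 0) * 2)
step 2: [beta@0.0] ((if false then (let w = 9 in w) else 0) * 2)

Answer: beta at 0.0 : ((\v.false) ((\y.true) (\z.(let u = 7 in z))))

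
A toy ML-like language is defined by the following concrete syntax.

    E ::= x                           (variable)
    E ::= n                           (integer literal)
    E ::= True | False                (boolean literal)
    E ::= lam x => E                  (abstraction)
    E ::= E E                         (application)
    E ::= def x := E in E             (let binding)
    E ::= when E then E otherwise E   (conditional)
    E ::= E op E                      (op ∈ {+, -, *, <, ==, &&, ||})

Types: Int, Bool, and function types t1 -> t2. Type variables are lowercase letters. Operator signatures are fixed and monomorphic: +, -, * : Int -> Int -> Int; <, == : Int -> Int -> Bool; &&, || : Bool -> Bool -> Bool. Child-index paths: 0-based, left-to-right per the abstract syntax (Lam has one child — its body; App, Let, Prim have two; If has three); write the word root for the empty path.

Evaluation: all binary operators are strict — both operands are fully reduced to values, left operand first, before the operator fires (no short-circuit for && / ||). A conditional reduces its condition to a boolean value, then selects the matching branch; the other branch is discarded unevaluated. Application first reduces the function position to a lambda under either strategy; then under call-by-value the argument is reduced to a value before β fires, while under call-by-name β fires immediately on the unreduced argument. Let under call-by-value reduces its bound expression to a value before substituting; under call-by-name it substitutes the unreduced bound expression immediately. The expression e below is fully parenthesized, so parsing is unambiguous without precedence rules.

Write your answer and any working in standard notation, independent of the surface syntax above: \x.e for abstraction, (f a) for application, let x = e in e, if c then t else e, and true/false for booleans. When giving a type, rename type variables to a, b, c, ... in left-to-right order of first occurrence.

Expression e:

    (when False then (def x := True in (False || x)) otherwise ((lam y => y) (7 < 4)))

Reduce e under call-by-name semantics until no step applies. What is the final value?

Answer: false

Trace:
step 0: (if false then (let x = true in (false || x)) else ((\y.y) (7 < 4)))
step 1: [if@root] ((\y.y) (7 < 4))
step 2: [beta@root] (7 < 4)
step 3: [delta@root] false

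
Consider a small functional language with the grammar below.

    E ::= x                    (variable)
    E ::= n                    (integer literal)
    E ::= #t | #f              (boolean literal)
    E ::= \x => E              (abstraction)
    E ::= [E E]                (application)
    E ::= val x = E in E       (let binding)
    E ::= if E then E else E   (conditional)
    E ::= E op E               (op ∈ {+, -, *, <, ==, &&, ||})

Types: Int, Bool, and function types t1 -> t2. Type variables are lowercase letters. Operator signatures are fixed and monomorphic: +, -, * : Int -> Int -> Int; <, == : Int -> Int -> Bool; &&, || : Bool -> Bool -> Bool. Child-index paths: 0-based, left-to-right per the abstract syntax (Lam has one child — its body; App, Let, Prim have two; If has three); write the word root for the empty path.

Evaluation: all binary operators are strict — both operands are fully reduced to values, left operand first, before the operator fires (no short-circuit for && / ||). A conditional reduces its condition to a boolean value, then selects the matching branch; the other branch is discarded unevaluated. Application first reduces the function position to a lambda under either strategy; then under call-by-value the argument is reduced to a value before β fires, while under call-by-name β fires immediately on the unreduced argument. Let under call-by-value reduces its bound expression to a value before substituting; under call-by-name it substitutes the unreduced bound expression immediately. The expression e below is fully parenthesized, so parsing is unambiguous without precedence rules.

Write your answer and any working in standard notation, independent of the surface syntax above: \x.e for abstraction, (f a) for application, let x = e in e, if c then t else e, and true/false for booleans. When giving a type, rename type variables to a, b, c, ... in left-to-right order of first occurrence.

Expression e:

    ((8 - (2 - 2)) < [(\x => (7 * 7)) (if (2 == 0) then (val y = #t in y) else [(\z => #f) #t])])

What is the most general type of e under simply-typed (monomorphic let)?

Working:
  unify Int ~ Int
  unify Int ~ Int
  unify Int ~ Int
  unify Int ~ Int
  unify Int ~ Int
  unify Int ~ Int
  unify Int ~ Int
\x._ : a -> Int
  unify Int ~ Int
  unify Int ~ Int
  unify Bool ~ Bool
let y : Bool
y : Bool
\z._ : b -> Bool
  unify b -> Bool ~ Bool -> c
  unify b ~ Bool
  unify Bool ~ c
_ _ : Bool
  unify Bool ~ Bool
  unify a -> Int ~ Bool -> d
  unify a ~ Bool
  unify Int ~ d
_ _ : Int
  unify Int ~ Int

Answer: Bool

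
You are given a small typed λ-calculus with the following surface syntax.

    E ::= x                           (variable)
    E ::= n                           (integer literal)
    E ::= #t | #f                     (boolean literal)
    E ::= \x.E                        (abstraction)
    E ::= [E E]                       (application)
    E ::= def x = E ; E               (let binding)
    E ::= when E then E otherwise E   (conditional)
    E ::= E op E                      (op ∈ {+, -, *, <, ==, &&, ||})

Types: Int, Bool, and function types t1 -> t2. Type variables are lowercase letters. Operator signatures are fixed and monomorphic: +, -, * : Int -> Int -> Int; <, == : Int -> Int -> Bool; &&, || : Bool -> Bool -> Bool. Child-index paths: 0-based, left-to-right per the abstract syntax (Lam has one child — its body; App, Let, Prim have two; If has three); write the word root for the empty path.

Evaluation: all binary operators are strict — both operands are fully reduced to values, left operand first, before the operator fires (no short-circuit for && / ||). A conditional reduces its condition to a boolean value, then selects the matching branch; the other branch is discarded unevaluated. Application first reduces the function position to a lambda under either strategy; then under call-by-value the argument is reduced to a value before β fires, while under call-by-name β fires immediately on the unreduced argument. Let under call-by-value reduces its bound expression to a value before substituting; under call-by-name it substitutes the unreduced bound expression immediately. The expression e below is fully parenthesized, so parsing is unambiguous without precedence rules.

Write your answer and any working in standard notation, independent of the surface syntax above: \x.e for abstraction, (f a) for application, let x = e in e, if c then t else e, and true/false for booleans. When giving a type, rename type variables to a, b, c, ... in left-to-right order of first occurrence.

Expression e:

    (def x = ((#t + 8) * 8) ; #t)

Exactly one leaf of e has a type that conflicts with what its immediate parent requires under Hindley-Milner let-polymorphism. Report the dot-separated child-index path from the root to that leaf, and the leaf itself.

Trace:
  unify Bool ~ Int
  FAIL: mismatch Bool ~ Int

Answer: 0.0.0 : true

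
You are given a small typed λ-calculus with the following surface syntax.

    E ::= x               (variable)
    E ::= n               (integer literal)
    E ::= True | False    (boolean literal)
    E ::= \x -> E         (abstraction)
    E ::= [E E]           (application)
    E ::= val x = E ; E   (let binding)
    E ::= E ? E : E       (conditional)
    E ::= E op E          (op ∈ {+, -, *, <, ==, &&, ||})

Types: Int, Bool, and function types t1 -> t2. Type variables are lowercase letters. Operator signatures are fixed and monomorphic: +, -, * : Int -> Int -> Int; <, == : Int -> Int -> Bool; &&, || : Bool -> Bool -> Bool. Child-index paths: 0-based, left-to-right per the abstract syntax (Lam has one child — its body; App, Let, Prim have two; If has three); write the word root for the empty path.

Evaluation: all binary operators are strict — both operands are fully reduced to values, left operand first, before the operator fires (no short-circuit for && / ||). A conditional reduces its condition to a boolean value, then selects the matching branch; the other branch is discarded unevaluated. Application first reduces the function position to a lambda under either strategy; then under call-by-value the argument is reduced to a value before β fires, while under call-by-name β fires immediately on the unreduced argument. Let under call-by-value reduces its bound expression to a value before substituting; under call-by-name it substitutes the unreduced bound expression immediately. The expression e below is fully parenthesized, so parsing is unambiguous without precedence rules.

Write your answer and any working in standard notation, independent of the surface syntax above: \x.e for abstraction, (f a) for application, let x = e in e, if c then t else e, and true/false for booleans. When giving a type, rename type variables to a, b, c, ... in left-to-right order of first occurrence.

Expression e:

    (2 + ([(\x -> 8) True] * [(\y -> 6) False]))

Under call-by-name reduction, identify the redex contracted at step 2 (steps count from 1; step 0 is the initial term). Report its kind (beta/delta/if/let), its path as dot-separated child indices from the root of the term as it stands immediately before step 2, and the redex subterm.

Trace:
step 0: (2 + (((\x.8) true) * ((\y.6) false)))
step 1: [beta@1.0] (2 + (8 * ((\y.6) false)))
step 2: [beta@1.1] (2 + (8 * 6))

Answer: beta at 1.1 : ((\y.6) false)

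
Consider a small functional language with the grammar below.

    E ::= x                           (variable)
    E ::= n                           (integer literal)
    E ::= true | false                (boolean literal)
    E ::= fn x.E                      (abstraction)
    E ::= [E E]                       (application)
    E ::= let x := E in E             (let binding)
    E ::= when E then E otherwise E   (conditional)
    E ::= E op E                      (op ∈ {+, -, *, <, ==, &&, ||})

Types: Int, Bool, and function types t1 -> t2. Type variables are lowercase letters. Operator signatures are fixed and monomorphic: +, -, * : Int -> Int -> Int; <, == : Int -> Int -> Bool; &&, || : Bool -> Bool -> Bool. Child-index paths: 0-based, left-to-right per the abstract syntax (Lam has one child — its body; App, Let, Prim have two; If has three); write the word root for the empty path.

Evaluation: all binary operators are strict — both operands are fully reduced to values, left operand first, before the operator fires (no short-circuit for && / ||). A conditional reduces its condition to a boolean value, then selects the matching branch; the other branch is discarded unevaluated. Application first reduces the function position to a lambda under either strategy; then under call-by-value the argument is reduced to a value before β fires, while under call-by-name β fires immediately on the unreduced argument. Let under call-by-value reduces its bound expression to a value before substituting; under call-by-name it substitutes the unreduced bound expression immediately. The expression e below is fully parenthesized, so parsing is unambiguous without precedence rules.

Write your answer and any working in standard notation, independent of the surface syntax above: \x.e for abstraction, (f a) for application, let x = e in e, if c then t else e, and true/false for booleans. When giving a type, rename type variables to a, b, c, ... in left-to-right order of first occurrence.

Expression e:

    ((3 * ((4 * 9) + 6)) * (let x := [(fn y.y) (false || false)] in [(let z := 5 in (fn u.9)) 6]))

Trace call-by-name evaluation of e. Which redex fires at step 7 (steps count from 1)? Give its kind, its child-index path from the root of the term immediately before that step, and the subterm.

Answer: delta at root : (126 * 9)

Derivation:
step 0: ((3 * ((4 * 9) + 6)) * (let x = ((\y.y) (false || false)) in ((let z = 5 in (\u.9)) 6)))
step 1: [delta@0.1.0] ((3 * (36 + 6)) * (let x = ((\y.y) (false || false)) in ((let z = 5 in (\u.9)) 6)))
step 2: [delta@0.1] ((3 * 42) * (let x = ((\y.y) (false || false)) in ((let z = 5 in (\u.9)) 6)))
step 3: [delta@0] (126 * (let x = ((\y.y) (false || false)) in ((let z = 5 in (\u.9)) 6)))
step 4: [let@1] (126 * ((let z = 5 in (\u.9)) 6))
step 5: [let@1.0] (126 * ((\u.9) 6))
step 6: [beta@1] (126 * 9)
step 7: [delta@root] 1134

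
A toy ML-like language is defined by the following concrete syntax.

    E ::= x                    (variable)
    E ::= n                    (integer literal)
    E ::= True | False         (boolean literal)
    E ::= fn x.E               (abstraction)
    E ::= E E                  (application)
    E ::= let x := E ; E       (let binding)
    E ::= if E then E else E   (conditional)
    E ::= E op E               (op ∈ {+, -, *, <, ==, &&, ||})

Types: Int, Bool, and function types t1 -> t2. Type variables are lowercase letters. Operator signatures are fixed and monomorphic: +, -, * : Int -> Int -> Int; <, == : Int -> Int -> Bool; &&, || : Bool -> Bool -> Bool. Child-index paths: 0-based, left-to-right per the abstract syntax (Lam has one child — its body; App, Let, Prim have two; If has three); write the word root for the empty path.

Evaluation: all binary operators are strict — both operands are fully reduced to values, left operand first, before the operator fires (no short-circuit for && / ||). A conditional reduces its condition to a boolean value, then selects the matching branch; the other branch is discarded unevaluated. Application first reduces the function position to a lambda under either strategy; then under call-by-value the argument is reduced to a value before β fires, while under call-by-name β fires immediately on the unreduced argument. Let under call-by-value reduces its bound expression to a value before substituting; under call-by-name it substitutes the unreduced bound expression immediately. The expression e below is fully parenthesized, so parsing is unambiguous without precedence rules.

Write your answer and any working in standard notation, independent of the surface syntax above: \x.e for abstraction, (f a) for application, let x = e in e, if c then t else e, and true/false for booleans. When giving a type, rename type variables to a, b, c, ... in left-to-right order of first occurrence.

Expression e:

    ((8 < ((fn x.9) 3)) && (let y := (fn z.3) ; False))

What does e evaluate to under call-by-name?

Trace:
step 0: ((8 < ((\x.9) 3)) && (let y = (\z.3) in false))
step 1: [beta@0.1] ((8 < 9) && (let y = (\z.3) in false))
step 2: [delta@0] (true && (let y = (\z.3) in false))
step 3: [let@1] (true && false)
step 4: [delta@root] false

Answer: false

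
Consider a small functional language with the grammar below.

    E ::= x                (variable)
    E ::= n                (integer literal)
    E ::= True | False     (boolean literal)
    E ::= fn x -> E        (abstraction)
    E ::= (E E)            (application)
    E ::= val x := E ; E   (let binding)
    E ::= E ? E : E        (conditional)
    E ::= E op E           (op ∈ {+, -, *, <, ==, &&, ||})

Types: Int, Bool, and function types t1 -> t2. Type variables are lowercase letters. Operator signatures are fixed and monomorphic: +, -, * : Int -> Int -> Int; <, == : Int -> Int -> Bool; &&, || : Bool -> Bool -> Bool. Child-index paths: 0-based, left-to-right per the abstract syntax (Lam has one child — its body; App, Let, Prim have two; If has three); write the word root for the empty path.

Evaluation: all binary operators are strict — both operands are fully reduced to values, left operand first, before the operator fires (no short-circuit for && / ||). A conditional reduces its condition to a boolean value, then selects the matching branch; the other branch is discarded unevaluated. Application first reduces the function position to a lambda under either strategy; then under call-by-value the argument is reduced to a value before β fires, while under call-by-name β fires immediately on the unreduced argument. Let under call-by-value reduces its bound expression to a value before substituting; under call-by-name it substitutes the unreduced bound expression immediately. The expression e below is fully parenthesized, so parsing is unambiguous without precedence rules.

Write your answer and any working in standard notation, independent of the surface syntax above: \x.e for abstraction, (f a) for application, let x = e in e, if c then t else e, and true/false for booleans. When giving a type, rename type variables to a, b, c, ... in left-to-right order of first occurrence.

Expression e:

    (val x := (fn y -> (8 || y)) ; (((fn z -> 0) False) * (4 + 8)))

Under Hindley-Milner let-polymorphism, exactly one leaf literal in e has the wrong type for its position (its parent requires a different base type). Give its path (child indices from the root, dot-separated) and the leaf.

Answer: 0.0.0 : 8

Derivation:
  unify Int ~ Bool
  FAIL: mismatch Int ~ Bool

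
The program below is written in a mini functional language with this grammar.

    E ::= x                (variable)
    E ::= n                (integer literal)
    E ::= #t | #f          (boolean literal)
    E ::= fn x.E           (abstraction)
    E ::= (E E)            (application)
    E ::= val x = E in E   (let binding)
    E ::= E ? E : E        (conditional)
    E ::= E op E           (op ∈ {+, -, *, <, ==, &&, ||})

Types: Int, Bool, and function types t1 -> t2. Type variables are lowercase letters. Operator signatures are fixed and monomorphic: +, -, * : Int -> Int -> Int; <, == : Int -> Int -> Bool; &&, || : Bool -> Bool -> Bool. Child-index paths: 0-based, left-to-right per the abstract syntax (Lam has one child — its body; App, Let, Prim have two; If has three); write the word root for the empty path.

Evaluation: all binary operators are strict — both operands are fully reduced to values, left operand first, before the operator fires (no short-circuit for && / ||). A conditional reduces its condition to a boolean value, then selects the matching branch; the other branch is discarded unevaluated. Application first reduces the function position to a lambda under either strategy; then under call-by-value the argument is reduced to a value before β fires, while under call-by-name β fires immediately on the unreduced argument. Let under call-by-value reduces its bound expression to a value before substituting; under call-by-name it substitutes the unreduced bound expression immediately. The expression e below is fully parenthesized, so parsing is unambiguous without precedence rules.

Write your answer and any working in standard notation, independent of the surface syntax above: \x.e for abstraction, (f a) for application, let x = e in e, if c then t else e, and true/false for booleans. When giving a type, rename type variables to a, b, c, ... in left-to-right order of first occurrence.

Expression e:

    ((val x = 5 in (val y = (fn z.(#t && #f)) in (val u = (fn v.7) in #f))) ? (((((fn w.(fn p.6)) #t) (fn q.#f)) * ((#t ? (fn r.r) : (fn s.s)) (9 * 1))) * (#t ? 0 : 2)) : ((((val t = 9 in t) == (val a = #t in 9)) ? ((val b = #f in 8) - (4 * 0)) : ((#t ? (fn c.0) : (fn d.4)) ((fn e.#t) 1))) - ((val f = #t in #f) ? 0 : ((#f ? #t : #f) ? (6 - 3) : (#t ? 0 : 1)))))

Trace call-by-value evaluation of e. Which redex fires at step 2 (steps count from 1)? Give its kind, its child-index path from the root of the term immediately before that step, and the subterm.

Working:
step 0: (if (let x = 5 in (let y = (\z.(true && false)) in (let u = (\v.7) in false))) then (((((\w.(\p.6)) true) (\q.false)) * ((if true then (\r.r) else (\s.s)) (9 * 1))) * (if true then 0 else 2)) else ((if ((let t = 9 in t) == (let a = true in 9)) then ((let b = false in 8) - (4 * 0)) else ((if true then (\c.0) else (\d.4)) ((\e.true) 1))) - (if (let f = true in false) then 0 else (if (if false then true else false) then (6 - 3) else (if true then 0 else 1)))))
step 1: [let@0] (if (let y = (\z.(true && false)) in (let u = (\v.7) in false)) then (((((\w.(\p.6)) true) (\q.false)) * ((if true then (\r.r) else (\s.s)) (9 * 1))) * (if true then 0 else 2)) else ((if ((let t = 9 in t) == (let a = true in 9)) then ((let b = false in 8) - (4 * 0)) else ((if true then (\c.0) else (\d.4)) ((\e.true) 1))) - (if (let f = true in false) then 0 else (if (if false then true else false) then (6 - 3) else (if true then 0 else 1)))))
step 2: [let@0] (if (let u = (\v.7) in false) then (((((\w.(\p.6)) true) (\q.false)) * ((if true then (\r.r) else (\s.s)) (9 * 1))) * (if true then 0 else 2)) else ((if ((let t = 9 in t) == (let a = true in 9)) then ((let b = false in 8) - (4 * 0)) else ((if true then (\c.0) else (\d.4)) ((\e.true) 1))) - (if (let f = true in false) then 0 else (if (if false then true else false) then (6 - 3) else (if true then 0 else 1)))))

Answer: let at 0 : (let y = (\z.(true && false)) in (let u = (\v.7) in false))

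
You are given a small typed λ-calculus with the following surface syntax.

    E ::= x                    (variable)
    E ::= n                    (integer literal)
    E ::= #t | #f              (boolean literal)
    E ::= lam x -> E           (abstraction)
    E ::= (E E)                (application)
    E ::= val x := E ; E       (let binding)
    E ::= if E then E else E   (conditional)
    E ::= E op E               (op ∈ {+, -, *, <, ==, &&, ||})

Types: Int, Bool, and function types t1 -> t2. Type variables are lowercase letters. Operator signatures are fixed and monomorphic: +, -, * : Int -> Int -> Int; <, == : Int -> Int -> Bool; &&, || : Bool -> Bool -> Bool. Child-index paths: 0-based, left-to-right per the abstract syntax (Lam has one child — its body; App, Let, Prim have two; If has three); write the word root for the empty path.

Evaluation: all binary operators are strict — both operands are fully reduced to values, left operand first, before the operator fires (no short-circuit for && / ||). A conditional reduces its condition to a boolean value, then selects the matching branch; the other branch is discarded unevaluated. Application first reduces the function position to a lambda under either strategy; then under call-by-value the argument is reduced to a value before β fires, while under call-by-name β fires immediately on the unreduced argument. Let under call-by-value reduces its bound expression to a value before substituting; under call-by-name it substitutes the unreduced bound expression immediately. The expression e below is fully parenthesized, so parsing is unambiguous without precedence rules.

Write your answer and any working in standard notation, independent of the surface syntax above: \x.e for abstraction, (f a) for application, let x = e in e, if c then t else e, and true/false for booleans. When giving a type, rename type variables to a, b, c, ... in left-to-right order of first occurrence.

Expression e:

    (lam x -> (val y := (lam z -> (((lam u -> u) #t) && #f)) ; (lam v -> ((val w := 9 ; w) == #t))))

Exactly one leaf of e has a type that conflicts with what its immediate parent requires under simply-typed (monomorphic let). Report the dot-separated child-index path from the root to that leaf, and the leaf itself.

Answer: 0.1.0.1 : true

Working:
u : c
\u._ : c -> c
  unify c -> c ~ Bool -> d
  unify c ~ Bool
  unify Bool ~ d
_ _ : Bool
  unify Bool ~ Bool
  unify Bool ~ Bool
\z._ : b -> Bool
let y : b -> Bool
let w : Int
w : Int
  unify Int ~ Int
  unify Bool ~ Int
  FAIL: mismatch Bool ~ Int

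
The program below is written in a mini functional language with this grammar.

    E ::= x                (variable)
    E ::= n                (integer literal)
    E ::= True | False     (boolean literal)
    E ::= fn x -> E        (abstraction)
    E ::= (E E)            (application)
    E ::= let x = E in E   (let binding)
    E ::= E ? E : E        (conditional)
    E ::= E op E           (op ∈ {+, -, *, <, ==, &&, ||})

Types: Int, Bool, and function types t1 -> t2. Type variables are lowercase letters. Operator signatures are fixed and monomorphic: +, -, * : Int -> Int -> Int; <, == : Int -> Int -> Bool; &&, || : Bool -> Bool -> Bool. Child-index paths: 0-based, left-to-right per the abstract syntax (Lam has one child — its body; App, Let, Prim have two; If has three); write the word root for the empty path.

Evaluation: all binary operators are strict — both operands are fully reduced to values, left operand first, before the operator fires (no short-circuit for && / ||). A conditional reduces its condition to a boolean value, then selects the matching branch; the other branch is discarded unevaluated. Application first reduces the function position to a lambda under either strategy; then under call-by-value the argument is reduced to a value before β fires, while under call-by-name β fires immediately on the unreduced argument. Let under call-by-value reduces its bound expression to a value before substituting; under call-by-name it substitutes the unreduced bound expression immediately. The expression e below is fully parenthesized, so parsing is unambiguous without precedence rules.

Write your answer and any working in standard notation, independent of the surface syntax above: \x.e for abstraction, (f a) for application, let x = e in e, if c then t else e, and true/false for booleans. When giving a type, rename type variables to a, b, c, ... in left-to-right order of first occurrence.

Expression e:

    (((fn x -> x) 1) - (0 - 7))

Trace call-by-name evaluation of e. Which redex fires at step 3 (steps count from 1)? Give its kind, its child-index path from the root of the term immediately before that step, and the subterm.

Answer: delta at root : (1 - -7)

Derivation:
step 0: (((\x.x) 1) - (0 - 7))
step 1: [beta@0] (1 - (0 - 7))
step 2: [delta@1] (1 - -7)
step 3: [delta@root] 8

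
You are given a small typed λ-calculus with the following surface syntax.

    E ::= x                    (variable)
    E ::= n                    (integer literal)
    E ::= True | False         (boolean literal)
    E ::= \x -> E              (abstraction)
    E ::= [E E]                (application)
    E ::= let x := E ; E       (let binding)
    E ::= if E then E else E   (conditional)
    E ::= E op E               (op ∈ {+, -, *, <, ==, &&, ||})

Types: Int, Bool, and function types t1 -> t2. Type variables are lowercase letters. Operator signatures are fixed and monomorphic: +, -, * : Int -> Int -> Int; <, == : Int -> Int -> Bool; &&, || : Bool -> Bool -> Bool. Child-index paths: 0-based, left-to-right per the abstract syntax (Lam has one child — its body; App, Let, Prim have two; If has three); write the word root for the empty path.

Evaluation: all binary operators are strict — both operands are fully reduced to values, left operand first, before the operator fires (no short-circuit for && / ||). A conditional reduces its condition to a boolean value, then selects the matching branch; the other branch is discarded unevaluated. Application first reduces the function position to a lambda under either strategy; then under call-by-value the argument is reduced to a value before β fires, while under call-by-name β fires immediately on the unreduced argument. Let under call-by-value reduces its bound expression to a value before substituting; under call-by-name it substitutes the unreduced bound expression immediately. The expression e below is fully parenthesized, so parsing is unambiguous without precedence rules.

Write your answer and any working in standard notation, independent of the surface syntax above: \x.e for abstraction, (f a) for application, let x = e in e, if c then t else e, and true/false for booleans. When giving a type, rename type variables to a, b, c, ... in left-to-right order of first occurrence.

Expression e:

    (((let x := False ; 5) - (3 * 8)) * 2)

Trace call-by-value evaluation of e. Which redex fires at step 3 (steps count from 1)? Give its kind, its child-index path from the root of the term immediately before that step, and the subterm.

Working:
step 0: (((let x = false in 5) - (3 * 8)) * 2)
step 1: [let@0.0] ((5 - (3 * 8)) * 2)
step 2: [delta@0.1] ((5 - 24) * 2)
step 3: [delta@0] (-19 * 2)

Answer: delta at 0 : (5 - 24)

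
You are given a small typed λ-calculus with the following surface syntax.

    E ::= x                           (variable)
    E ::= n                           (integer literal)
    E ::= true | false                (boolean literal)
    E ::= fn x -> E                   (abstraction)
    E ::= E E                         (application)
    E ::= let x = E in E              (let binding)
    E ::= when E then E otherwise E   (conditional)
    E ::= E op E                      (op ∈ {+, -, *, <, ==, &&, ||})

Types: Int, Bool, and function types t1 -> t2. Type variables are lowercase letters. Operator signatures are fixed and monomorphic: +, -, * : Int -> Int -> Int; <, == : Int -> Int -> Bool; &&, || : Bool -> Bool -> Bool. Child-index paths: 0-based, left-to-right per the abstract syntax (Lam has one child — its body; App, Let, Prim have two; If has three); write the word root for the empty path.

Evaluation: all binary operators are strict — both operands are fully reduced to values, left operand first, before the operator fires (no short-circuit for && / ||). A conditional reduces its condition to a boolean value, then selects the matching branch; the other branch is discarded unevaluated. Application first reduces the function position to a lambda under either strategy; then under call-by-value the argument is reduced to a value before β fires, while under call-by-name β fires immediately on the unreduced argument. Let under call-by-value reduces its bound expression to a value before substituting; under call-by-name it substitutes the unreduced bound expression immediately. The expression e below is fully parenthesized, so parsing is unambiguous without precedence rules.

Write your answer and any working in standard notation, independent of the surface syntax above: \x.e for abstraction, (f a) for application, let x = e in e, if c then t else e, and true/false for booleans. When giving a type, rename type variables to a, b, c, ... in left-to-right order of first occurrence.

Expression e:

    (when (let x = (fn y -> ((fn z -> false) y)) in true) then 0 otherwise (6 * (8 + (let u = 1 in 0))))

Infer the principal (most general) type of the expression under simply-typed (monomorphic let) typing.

Trace:
\z._ : b -> Bool
y : a
  unify b -> Bool ~ a -> c
  unify b ~ a
  unify Bool ~ c
_ _ : Bool
\y._ : a -> Bool
let x : a -> Bool
  unify Bool ~ Bool
  unify Int ~ Int
  unify Int ~ Int
let u : Int
  unify Int ~ Int
  unify Int ~ Int
  unify Int ~ Int

Answer: Int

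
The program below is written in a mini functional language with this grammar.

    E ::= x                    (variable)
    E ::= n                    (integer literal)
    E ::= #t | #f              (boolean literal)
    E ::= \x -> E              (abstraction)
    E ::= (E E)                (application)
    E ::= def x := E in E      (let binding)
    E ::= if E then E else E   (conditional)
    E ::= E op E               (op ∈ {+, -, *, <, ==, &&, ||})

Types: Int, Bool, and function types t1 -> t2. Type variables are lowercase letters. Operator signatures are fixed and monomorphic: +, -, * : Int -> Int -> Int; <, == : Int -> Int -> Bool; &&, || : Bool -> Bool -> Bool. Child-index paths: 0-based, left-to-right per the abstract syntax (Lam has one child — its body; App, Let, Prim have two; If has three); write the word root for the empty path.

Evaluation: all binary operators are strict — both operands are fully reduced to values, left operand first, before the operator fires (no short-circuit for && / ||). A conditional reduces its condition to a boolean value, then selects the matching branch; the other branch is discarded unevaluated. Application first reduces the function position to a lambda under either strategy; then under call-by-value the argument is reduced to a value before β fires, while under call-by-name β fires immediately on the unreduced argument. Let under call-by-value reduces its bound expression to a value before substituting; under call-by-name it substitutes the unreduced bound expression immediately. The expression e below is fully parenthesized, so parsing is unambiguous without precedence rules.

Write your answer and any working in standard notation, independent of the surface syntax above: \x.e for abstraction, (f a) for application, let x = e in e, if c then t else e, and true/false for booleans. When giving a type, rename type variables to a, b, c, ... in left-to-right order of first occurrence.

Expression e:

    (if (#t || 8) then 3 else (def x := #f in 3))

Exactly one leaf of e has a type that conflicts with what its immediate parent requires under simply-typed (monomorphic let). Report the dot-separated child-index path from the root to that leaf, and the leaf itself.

Answer: 0.1 : 8

Derivation:
  unify Bool ~ Bool
  unify Int ~ Bool
  FAIL: mismatch Int ~ Bool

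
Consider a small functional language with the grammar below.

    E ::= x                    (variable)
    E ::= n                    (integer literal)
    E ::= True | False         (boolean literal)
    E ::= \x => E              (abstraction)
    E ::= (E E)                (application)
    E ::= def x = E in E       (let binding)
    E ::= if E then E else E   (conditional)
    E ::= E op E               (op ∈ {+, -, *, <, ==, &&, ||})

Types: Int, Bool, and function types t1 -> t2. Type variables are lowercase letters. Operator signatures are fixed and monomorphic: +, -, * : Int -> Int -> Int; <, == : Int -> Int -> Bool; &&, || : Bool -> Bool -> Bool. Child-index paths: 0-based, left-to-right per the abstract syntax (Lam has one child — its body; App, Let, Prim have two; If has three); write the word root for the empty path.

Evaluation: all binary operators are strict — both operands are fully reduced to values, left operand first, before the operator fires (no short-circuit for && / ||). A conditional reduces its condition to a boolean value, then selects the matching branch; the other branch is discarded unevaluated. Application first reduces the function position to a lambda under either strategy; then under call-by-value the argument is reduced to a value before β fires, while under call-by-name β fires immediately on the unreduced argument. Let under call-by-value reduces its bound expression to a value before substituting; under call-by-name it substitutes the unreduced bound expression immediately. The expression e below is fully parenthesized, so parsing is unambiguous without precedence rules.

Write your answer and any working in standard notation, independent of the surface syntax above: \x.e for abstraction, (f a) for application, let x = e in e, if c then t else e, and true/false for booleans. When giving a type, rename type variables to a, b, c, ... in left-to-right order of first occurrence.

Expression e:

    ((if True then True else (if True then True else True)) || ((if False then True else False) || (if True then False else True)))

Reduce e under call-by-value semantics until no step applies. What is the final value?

Answer: true

Trace:
step 0: ((if true then true else (if true then true else true)) || ((if false then true else false) || (if true then false else true)))
step 1: [if@0] (true || ((if false then true else false) || (if true then false else true)))
step 2: [if@1.0] (true || (false || (if true then false else true)))
step 3: [if@1.1] (true || (false || false))
step 4: [delta@1] (true || false)
step 5: [delta@root] true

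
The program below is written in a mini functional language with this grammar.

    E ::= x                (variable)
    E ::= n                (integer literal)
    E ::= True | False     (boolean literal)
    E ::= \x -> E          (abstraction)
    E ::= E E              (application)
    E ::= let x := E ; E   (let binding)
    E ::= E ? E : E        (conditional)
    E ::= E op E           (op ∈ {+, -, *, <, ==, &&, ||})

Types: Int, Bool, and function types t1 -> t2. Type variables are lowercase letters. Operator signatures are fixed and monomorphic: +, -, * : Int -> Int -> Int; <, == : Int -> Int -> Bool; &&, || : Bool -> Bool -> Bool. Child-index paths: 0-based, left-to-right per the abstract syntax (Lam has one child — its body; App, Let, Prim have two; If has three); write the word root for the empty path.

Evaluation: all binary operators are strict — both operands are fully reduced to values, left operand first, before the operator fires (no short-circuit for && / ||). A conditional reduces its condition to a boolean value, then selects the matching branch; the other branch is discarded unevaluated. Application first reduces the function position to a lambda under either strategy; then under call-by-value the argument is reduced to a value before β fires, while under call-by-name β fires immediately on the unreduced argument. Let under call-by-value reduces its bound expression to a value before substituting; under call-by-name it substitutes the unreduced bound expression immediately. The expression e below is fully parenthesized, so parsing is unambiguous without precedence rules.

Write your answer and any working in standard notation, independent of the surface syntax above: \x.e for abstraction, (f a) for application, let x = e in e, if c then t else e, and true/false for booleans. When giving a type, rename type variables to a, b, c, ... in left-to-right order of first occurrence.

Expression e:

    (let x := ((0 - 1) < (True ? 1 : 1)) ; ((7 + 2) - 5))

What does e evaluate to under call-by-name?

Derivation:
step 0: (let x = ((0 - 1) < (if true then 1 else 1)) in ((7 + 2) - 5))
step 1: [let@root] ((7 + 2) - 5)
step 2: [delta@0] (9 - 5)
step 3: [delta@root] 4

Answer: 4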